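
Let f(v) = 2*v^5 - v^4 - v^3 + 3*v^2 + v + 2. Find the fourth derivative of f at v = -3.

Use the known series and substitute for the argument.
The coefficient of (v + 3)^4 in the expansion is -31, so f^(4)(-3) = 4! * (-31) = -744.

-744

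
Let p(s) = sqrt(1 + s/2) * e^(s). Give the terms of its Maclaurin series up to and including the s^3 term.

Expand each factor separately, then convolve coefficients.

103*s^3/384 + 23*s^2/32 + 5*s/4 + 1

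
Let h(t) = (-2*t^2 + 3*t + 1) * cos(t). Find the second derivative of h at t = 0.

-5

Distribute the polynomial across the series and collect like powers.
The coefficient of t^2 in the expansion is -5/2, so h′′(0) = 2! * (-5/2) = -5.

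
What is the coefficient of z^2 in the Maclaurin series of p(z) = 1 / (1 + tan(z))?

Write 1/(1+u) = 1 - u + u^2 - u^3 + ... and substitute the series for u.
[z^0] = 1;  [z^1] = -1;  [z^2] = 1.

1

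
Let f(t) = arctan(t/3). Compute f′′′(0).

The coefficient of t^3 in the expansion is -1/81, so f′′′(0) = 3! * (-1/81) = -2/27.

-2/27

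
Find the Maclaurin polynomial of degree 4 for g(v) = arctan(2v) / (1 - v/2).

Take the Cauchy product of the two expansions.

-13*v^4/12 - 13*v^3/6 + v^2 + 2*v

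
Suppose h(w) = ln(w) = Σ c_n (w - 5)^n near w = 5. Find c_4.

-1/2500

Apply the Taylor formula c_k = f^(k)(a)/k!.
h(5) = ln(5)
h′(5) = 1/5
h′′(5) = -1/25
h′′′(5) = 2/125
h^(4)(5) = -6/625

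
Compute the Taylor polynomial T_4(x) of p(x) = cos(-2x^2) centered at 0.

p(0) = 1
p′(0) = 0
p′′(0) = 0
p′′′(0) = 0
p^(4)(0) = -48
Dividing each by k! gives the coefficients c_0, ..., c_4.

1 - 2*x^4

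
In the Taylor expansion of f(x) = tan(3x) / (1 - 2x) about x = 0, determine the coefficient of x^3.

Expand each factor separately, then convolve coefficients.
f(0) = 0
f′(0) = 3
f′′(0) = 12
f′′′(0) = 126
So c_3 = f′′′(0)/3! = 21.

21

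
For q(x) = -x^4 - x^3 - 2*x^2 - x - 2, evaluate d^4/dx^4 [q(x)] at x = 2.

-24

From the series, [(x - 2)^4] q = -1; multiply by 4! = 24 to get -24.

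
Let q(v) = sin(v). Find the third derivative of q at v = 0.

-1

From the series, [v^3] q = -1/6; multiply by 3! = 6 to get -1.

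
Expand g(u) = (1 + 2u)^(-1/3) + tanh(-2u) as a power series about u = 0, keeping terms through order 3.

104*u^3/81 + 8*u^2/9 - 8*u/3 + 1

Expand each term separately and add.
g(0) = 1
g′(0) = -8/3
g′′(0) = 16/9
g′′′(0) = 208/27
Dividing each by k! gives the coefficients c_0, ..., c_3.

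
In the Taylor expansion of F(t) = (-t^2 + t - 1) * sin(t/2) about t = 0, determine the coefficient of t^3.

Multiply each power in the prefactor through the base expansion.
F(0) = 0
F′(0) = -1/2
F′′(0) = 1
F′′′(0) = -23/8

-23/48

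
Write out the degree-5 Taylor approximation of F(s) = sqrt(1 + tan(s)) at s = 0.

601*s^5/3840 - 47*s^4/384 + 11*s^3/48 - s^2/8 + s/2 + 1

Let u equal the inner series; expand the outer function in u and truncate.
F(0) = 1
F′(0) = 1/2
F′′(0) = -1/4
F′′′(0) = 11/8
F^(4)(0) = -47/16
F^(5)(0) = 601/32
Dividing each by k! gives the coefficients c_0, ..., c_5.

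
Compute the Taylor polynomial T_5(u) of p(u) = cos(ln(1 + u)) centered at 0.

u^5/3 - 5*u^4/12 + u^3/2 - u^2/2 + 1

Substitute the inner expansion into the outer series and collect powers.
p(0) = 1
p′(0) = 0
p′′(0) = -1
p′′′(0) = 3
p^(4)(0) = -10
p^(5)(0) = 40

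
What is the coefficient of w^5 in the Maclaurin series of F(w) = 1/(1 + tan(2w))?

-1024/15

Let u equal the inner series; expand the outer function in u and truncate.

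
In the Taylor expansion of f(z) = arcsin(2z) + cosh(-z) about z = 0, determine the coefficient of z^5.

Combine the two series term by term.

12/5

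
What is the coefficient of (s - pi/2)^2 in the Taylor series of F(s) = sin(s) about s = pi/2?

-1/2

[(s - pi/2)^0] = 1;  [(s - pi/2)^1] = 0;  [(s - pi/2)^2] = -1/2.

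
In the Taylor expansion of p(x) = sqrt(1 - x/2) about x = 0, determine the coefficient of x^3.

-1/128

p(0) = 1
p′(0) = -1/4
p′′(0) = -1/16
p′′′(0) = -3/64
The Taylor polynomial is Σ p^(k)(0)/k! · x^k.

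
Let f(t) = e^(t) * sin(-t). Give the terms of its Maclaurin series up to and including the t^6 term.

Multiply the two series term by term and collect like powers.

t^6/90 + t^5/30 - t^3/3 - t^2 - t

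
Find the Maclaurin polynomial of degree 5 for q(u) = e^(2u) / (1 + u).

-u^5/15 + u^4/3 + u^3/3 + u^2 + u + 1

Multiply the two series term by term and collect like powers.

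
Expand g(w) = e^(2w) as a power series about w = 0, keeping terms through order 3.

4*w^3/3 + 2*w^2 + 2*w + 1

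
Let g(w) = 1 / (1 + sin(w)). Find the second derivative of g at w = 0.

Expand as Σ (-1)^k u^k with u equal to the inner function's series.
The coefficient of w^2 in the expansion is 1, so g′′(0) = 2! * (1) = 2.

2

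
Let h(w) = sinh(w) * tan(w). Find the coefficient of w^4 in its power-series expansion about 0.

Expand each factor separately, then convolve coefficients.
h(0) = 0
h′(0) = 0
h′′(0) = 2
h′′′(0) = 0
h^(4)(0) = 12
The Taylor polynomial is Σ h^(k)(0)/k! · w^k.

1/2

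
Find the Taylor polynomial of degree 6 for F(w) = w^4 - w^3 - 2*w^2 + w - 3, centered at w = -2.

(w + 2)^4 - 9*(w + 2)^3 + 28*(w + 2)^2 - 35*(w + 2) + 11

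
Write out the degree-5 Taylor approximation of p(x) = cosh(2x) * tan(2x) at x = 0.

Take the Cauchy product of the two expansions.
[x^0] = 0;  [x^1] = 2;  [x^2] = 0;  [x^3] = 20/3;  [x^4] = 0;  [x^5] = 164/15.

164*x^5/15 + 20*x^3/3 + 2*x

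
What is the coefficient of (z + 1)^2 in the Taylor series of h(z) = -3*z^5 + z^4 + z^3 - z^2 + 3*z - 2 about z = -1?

h(-1) = -3
h′(-1) = -11
h′′(-1) = 64

32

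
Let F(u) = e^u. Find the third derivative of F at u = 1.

e

Use the known series and substitute for the argument.
From the series, [(u - 1)^3] F = e/6; multiply by 3! = 6 to get e.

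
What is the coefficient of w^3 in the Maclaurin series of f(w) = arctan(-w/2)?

f(0) = 0
f′(0) = -1/2
f′′(0) = 0
f′′′(0) = 1/4

1/24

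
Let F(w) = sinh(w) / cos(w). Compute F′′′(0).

4

Invert the denominator's series and multiply.
The coefficient of w^3 in the expansion is 2/3, so F′′′(0) = 3! * (2/3) = 4.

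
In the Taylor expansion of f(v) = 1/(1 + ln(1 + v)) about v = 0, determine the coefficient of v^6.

Compose series: expand the inner function first, then feed it into the outer expansion.
f(0) = 1
f′(0) = -1
f′′(0) = 3
f′′′(0) = -14
f^(4)(0) = 88
f^(5)(0) = -694
f^(6)(0) = 6578
So c_6 = f^(6)(0)/6! = 3289/360.

3289/360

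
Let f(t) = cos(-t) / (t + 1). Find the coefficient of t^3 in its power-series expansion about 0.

Use 1/(1 - r) = Σ r^k on the denominator, then take the Cauchy product.
f(0) = 1
f′(0) = -1
f′′(0) = 1
f′′′(0) = -3

-1/2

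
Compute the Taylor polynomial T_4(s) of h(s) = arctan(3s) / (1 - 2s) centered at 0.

6*s^4 + 3*s^3 + 6*s^2 + 3*s

Multiply the two series term by term and collect like powers.
h(0) = 0
h′(0) = 3
h′′(0) = 12
h′′′(0) = 18
h^(4)(0) = 144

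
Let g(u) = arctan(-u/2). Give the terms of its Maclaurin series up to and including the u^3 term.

u^3/24 - u/2

g(0) = 0
g′(0) = -1/2
g′′(0) = 0
g′′′(0) = 1/4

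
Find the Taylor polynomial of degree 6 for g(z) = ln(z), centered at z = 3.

g(3) = ln(3)
g′(3) = 1/3
g′′(3) = -1/9
g′′′(3) = 2/27
g^(4)(3) = -2/27
g^(5)(3) = 8/81
g^(6)(3) = -40/243

-(z - 3)^6/4374 + (z - 3)^5/1215 - (z - 3)^4/324 + (z - 3)^3/81 - (z - 3)^2/18 + (z - 3)/3 + ln(3)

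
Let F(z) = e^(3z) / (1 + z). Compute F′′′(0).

Write out both Maclaurin series and multiply, keeping only the needed powers.
From the series, [z^3] F = 2; multiply by 3! = 6 to get 12.

12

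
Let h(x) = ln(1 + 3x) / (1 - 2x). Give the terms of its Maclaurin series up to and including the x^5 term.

Take the Cauchy product of the two expansions.
h(0) = 0
h′(0) = 3
h′′(0) = 3
h′′′(0) = 72
h^(4)(0) = 90
h^(5)(0) = 6732

561*x^5/10 + 15*x^4/4 + 12*x^3 + 3*x^2/2 + 3*x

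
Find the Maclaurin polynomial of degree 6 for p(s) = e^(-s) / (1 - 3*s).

Use 1/(1 - r) = Σ r^k on the denominator, then take the Cauchy product.
p(0) = 1
p′(0) = 2
p′′(0) = 13
p′′′(0) = 116
p^(4)(0) = 1393
p^(5)(0) = 20894
p^(6)(0) = 376093
The Taylor polynomial is Σ p^(k)(0)/k! · s^k.

376093*s^6/720 + 10447*s^5/60 + 1393*s^4/24 + 58*s^3/3 + 13*s^2/2 + 2*s + 1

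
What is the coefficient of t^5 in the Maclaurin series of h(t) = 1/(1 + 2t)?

-32

h(0) = 1
h′(0) = -2
h′′(0) = 8
h′′′(0) = -48
h^(4)(0) = 384
h^(5)(0) = -3840
So c_5 = h^(5)(0)/5! = -32.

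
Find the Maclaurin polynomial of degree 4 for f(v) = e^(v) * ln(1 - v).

Multiply the two series term by term and collect like powers.
f(0) = 0
f′(0) = -1
f′′(0) = -3
f′′′(0) = -8
f^(4)(0) = -24

-v^4 - 4*v^3/3 - 3*v^2/2 - v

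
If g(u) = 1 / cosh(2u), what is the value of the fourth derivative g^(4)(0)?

Divide the numerator series by the denominator series (power-series long division).
The coefficient of u^4 in the expansion is 10/3, so g^(4)(0) = 4! * (10/3) = 80.

80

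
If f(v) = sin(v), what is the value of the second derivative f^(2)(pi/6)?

-1/2

The coefficient of (v - pi/6)^2 in the expansion is -1/4, so f′′(pi/6) = 2! * (-1/4) = -1/2.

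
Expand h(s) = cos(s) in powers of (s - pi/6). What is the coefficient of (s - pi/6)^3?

1/12

h(pi/6) = sqrt(3)/2
h′(pi/6) = -1/2
h′′(pi/6) = -sqrt(3)/2
h′′′(pi/6) = 1/2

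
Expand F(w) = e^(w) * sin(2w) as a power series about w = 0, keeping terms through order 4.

-w^4 - w^3/3 + 2*w^2 + 2*w

Write out both Maclaurin series and multiply, keeping only the needed powers.
[w^0] = 0;  [w^1] = 2;  [w^2] = 2;  [w^3] = -1/3;  [w^4] = -1.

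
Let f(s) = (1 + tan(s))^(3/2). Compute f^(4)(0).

Let u equal the inner series; expand the outer function in u and truncate.
From the series, [s^4] f = 35/128; multiply by 4! = 24 to get 105/16.

105/16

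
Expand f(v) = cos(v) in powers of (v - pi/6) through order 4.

[(v - pi/6)^0] = sqrt(3)/2;  [(v - pi/6)^1] = -1/2;  [(v - pi/6)^2] = -sqrt(3)/4;  [(v - pi/6)^3] = 1/12;  [(v - pi/6)^4] = sqrt(3)/48.

sqrt(3)*(v - pi/6)^4/48 + (v - pi/6)^3/12 - sqrt(3)*(v - pi/6)^2/4 - (v - pi/6)/2 + sqrt(3)/2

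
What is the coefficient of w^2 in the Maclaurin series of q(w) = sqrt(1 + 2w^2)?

Differentiate repeatedly and evaluate at the center.
q(0) = 1
q′(0) = 0
q′′(0) = 2
Dividing each by k! gives the coefficients c_0, ..., c_2.

1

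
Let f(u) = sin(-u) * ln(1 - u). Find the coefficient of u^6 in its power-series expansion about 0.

Multiply the two series term by term and collect like powers.
f(0) = 0
f′(0) = 0
f′′(0) = 2
f′′′(0) = 3
f^(4)(0) = 4
f^(5)(0) = 20
f^(6)(0) = 110

11/72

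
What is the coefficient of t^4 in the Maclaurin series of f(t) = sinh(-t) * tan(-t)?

Expand each factor separately, then convolve coefficients.

1/2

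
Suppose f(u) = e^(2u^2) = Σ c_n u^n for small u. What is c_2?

f(0) = 1
f′(0) = 0
f′′(0) = 4
Dividing each by k! gives the coefficients c_0, ..., c_2.

2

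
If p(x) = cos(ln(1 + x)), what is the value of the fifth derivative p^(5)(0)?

Substitute the inner expansion into the outer series and collect powers.
From the series, [x^5] p = 1/3; multiply by 5! = 120 to get 40.

40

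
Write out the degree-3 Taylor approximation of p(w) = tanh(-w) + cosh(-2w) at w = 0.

w^3/3 + 2*w^2 - w + 1

Expand each term separately and add.
p(0) = 1
p′(0) = -1
p′′(0) = 4
p′′′(0) = 2
Dividing each by k! gives the coefficients c_0, ..., c_3.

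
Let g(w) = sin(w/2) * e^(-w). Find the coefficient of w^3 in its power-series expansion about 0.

11/48

Expand each factor separately, then convolve coefficients.
[w^0] = 0;  [w^1] = 1/2;  [w^2] = -1/2;  [w^3] = 11/48.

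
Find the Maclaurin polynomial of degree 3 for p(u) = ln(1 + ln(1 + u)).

Compose series: expand the inner function first, then feed it into the outer expansion.
p(0) = 0
p′(0) = 1
p′′(0) = -2
p′′′(0) = 7
Dividing each by k! gives the coefficients c_0, ..., c_3.

7*u^3/6 - u^2 + u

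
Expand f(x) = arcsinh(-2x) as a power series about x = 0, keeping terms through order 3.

4*x^3/3 - 2*x

Apply the Taylor formula c_k = f^(k)(a)/k!.
f(0) = 0
f′(0) = -2
f′′(0) = 0
f′′′(0) = 8
Dividing each by k! gives the coefficients c_0, ..., c_3.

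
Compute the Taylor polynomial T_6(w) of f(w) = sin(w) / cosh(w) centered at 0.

Write the quotient as an unknown series and match coefficients against numerator = denominator · series.
f(0) = 0
f′(0) = 1
f′′(0) = 0
f′′′(0) = -4
f^(4)(0) = 0
f^(5)(0) = 36
f^(6)(0) = 0

3*w^5/10 - 2*w^3/3 + w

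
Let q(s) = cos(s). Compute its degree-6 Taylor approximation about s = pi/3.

q(pi/3) = 1/2
q′(pi/3) = -sqrt(3)/2
q′′(pi/3) = -1/2
q′′′(pi/3) = sqrt(3)/2
q^(4)(pi/3) = 1/2
q^(5)(pi/3) = -sqrt(3)/2
q^(6)(pi/3) = -1/2
Then c_k = q^(k)(pi/3)/k! gives each Taylor coefficient.

-(s - pi/3)^6/1440 - sqrt(3)*(s - pi/3)^5/240 + (s - pi/3)^4/48 + sqrt(3)*(s - pi/3)^3/12 - (s - pi/3)^2/4 - sqrt(3)*(s - pi/3)/2 + 1/2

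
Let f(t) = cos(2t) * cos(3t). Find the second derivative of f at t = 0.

Take the Cauchy product of the two expansions.
From the series, [t^2] f = -13/2; multiply by 2! = 2 to get -13.

-13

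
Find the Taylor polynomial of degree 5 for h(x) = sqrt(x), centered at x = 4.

7*(x - 4)^5/131072 - 5*(x - 4)^4/16384 + (x - 4)^3/512 - (x - 4)^2/64 + (x - 4)/4 + 2

Apply the Taylor formula c_k = f^(k)(a)/k!.
h(4) = 2
h′(4) = 1/4
h′′(4) = -1/32
h′′′(4) = 3/256
h^(4)(4) = -15/2048
h^(5)(4) = 105/16384
Dividing each by k! gives the coefficients c_0, ..., c_5.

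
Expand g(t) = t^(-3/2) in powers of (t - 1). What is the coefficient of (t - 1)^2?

15/8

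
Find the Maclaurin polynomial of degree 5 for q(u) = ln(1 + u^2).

-u^4/2 + u^2

[u^0] = 0;  [u^1] = 0;  [u^2] = 1;  [u^3] = 0;  [u^4] = -1/2;  [u^5] = 0.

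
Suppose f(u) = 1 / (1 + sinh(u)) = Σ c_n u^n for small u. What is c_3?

Use the geometric series for the reciprocal, then substitute.
f(0) = 1
f′(0) = -1
f′′(0) = 2
f′′′(0) = -7
So c_3 = f′′′(0)/3! = -7/6.

-7/6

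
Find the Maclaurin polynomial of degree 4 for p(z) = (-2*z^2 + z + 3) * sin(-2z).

4*z^4/3 + 8*z^3 - 2*z^2 - 6*z

Multiply each power in the prefactor through the base expansion.
p(0) = 0
p′(0) = -6
p′′(0) = -4
p′′′(0) = 48
p^(4)(0) = 32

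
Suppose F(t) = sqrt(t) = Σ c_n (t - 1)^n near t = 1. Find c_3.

1/16

Apply the Taylor formula c_k = f^(k)(a)/k!.
F(1) = 1
F′(1) = 1/2
F′′(1) = -1/4
F′′′(1) = 3/8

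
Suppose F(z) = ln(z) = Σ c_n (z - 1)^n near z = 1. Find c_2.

Differentiate repeatedly and evaluate at the center.
F(1) = 0
F′(1) = 1
F′′(1) = -1
Dividing each by k! gives the coefficients c_0, ..., c_2.

-1/2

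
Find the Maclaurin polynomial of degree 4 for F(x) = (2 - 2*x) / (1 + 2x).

48*x^4 - 24*x^3 + 12*x^2 - 6*x + 2

Distribute the polynomial across the series and collect like powers.
F(0) = 2
F′(0) = -6
F′′(0) = 24
F′′′(0) = -144
F^(4)(0) = 1152
Then c_k = F^(k)(0)/k! gives each Taylor coefficient.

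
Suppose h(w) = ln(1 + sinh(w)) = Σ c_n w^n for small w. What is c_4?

Let u equal the inner series; expand the outer function in u and truncate.
h(0) = 0
h′(0) = 1
h′′(0) = -1
h′′′(0) = 3
h^(4)(0) = -10
The Taylor polynomial is Σ h^(k)(0)/k! · w^k.

-5/12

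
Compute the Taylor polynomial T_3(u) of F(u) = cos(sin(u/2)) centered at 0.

1 - u^2/8

Compose series: expand the inner function first, then feed it into the outer expansion.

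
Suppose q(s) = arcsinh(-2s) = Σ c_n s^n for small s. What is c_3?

Differentiate repeatedly and evaluate at the center.
q(0) = 0
q′(0) = -2
q′′(0) = 0
q′′′(0) = 8
So c_3 = q′′′(0)/3! = 4/3.

4/3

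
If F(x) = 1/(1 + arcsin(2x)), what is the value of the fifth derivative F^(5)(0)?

-6048

Substitute the inner expansion into the outer series and collect powers.
From the series, [x^5] F = -252/5; multiply by 5! = 120 to get -6048.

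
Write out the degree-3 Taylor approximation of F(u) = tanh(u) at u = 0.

-u^3/3 + u

F(0) = 0
F′(0) = 1
F′′(0) = 0
F′′′(0) = -2
Then c_k = F^(k)(0)/k! gives each Taylor coefficient.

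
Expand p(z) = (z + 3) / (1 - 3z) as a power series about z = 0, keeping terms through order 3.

90*z^3 + 30*z^2 + 10*z + 3

Multiply each power in the prefactor through the base expansion.
p(0) = 3
p′(0) = 10
p′′(0) = 60
p′′′(0) = 540
The Taylor polynomial is Σ p^(k)(0)/k! · z^k.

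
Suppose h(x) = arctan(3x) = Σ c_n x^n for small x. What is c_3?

-9

[x^0] = 0;  [x^1] = 3;  [x^2] = 0;  [x^3] = -9.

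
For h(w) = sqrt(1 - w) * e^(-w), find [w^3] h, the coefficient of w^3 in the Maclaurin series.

Expand each factor separately, then convolve coefficients.
So c_3 = h′′′(0)/3! = -17/48.

-17/48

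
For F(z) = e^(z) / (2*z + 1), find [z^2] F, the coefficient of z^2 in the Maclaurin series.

5/2

Multiply the numerator's expansion by the denominator's geometric series.
F(0) = 1
F′(0) = -1
F′′(0) = 5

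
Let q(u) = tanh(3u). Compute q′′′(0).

From the series, [u^3] q = -9; multiply by 3! = 6 to get -54.

-54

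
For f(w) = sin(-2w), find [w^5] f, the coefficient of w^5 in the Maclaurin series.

-4/15

[w^0] = 0;  [w^1] = -2;  [w^2] = 0;  [w^3] = 4/3;  [w^4] = 0;  [w^5] = -4/15.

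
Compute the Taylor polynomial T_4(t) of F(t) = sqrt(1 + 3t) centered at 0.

-405*t^4/128 + 27*t^3/16 - 9*t^2/8 + 3*t/2 + 1

F(0) = 1
F′(0) = 3/2
F′′(0) = -9/4
F′′′(0) = 81/8
F^(4)(0) = -1215/16
The Taylor polynomial is Σ F^(k)(0)/k! · t^k.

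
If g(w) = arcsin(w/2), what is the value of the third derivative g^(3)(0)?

1/8

The coefficient of w^3 in the expansion is 1/48, so g′′′(0) = 3! * (1/48) = 1/8.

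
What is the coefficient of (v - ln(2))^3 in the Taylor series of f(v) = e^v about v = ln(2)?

1/3

f(ln(2)) = 2
f′(ln(2)) = 2
f′′(ln(2)) = 2
f′′′(ln(2)) = 2
So c_3 = f′′′(ln(2))/3! = 1/3.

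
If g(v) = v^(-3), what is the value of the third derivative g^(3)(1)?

-60

The coefficient of (v - 1)^3 in the expansion is -10, so g′′′(1) = 3! * (-10) = -60.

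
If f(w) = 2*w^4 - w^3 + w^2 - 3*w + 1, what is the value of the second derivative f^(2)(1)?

20

The coefficient of (w - 1)^2 in the expansion is 10, so f′′(1) = 2! * (10) = 20.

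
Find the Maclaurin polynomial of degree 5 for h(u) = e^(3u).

Apply the Taylor formula c_k = f^(k)(a)/k!.
[u^0] = 1;  [u^1] = 3;  [u^2] = 9/2;  [u^3] = 9/2;  [u^4] = 27/8;  [u^5] = 81/40.

81*u^5/40 + 27*u^4/8 + 9*u^3/2 + 9*u^2/2 + 3*u + 1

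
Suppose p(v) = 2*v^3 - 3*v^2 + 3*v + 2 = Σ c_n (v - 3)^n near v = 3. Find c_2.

p(3) = 38
p′(3) = 39
p′′(3) = 30
The Taylor polynomial is Σ p^(k)(3)/k! · (v - 3)^k.

15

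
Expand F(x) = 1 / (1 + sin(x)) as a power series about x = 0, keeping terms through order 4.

Use the geometric series for the reciprocal, then substitute.
F(0) = 1
F′(0) = -1
F′′(0) = 2
F′′′(0) = -5
F^(4)(0) = 16

2*x^4/3 - 5*x^3/6 + x^2 - x + 1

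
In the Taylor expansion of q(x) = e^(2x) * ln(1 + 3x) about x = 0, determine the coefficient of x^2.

3/2

Write out both Maclaurin series and multiply, keeping only the needed powers.
q(0) = 0
q′(0) = 3
q′′(0) = 3
So c_2 = q′′(0)/2! = 3/2.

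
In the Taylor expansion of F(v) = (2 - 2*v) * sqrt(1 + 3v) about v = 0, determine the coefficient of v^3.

Shift and add copies of the series according to the polynomial's terms.
F(0) = 2
F′(0) = 1
F′′(0) = -21/2
F′′′(0) = 135/4
So c_3 = F′′′(0)/3! = 45/8.

45/8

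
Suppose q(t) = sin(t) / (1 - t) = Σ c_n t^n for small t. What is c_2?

Expand each factor separately, then convolve coefficients.
q(0) = 0
q′(0) = 1
q′′(0) = 2

1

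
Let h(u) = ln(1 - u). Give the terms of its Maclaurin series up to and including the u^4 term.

-u^4/4 - u^3/3 - u^2/2 - u

h(0) = 0
h′(0) = -1
h′′(0) = -1
h′′′(0) = -2
h^(4)(0) = -6
Then c_k = h^(k)(0)/k! gives each Taylor coefficient.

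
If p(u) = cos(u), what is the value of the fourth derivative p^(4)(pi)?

From the series, [(u - pi)^4] p = -1/24; multiply by 4! = 24 to get -1.

-1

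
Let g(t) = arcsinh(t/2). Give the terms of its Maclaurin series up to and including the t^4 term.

-t^3/48 + t/2

Use the known series and substitute for the argument.
g(0) = 0
g′(0) = 1/2
g′′(0) = 0
g′′′(0) = -1/8
g^(4)(0) = 0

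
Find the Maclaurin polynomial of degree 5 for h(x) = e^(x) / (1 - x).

Expand 1/(denominator) as a geometric series and multiply by the numerator's series.

163*x^5/60 + 65*x^4/24 + 8*x^3/3 + 5*x^2/2 + 2*x + 1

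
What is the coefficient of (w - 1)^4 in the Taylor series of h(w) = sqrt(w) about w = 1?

-5/128

c_4 = h^(4)(1)/4! = -5/128.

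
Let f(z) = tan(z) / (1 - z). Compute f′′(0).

Write out both Maclaurin series and multiply, keeping only the needed powers.
From the series, [z^2] f = 1; multiply by 2! = 2 to get 2.

2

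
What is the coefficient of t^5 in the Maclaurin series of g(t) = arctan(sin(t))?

3/8

Let u equal the inner series; expand the outer function in u and truncate.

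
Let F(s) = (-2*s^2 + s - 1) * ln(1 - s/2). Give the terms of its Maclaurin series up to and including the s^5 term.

71*s^5/960 + 43*s^4/192 + 11*s^3/12 - 3*s^2/8 + s/2

Multiply each power in the prefactor through the base expansion.
[s^0] = 0;  [s^1] = 1/2;  [s^2] = -3/8;  [s^3] = 11/12;  [s^4] = 43/192;  [s^5] = 71/960.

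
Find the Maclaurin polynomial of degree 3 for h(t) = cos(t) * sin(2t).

-7*t^3/3 + 2*t

Expand each factor separately, then convolve coefficients.
[t^0] = 0;  [t^1] = 2;  [t^2] = 0;  [t^3] = -7/3.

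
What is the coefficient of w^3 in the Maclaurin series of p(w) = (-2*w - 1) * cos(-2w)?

Multiply each power in the prefactor through the base expansion.
[w^0] = -1;  [w^1] = -2;  [w^2] = 2;  [w^3] = 4.

4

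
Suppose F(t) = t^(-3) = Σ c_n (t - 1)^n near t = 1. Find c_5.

F(1) = 1
F′(1) = -3
F′′(1) = 12
F′′′(1) = -60
F^(4)(1) = 360
F^(5)(1) = -2520
So c_5 = F^(5)(1)/5! = -21.

-21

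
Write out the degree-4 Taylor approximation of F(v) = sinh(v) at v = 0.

v^3/6 + v

F(0) = 0
F′(0) = 1
F′′(0) = 0
F′′′(0) = 1
F^(4)(0) = 0
Dividing each by k! gives the coefficients c_0, ..., c_4.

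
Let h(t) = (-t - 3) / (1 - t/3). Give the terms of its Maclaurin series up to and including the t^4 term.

Multiply each power in the prefactor through the base expansion.
h(0) = -3
h′(0) = -2
h′′(0) = -4/3
h′′′(0) = -4/3
h^(4)(0) = -16/9

-2*t^4/27 - 2*t^3/9 - 2*t^2/3 - 2*t - 3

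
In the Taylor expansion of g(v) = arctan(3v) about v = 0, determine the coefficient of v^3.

g(0) = 0
g′(0) = 3
g′′(0) = 0
g′′′(0) = -54

-9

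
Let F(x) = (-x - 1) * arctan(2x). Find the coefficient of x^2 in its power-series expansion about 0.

Shift and add copies of the series according to the polynomial's terms.
F(0) = 0
F′(0) = -2
F′′(0) = -4
So c_2 = F′′(0)/2! = -2.

-2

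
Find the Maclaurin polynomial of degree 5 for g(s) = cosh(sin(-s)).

-s^4/8 + s^2/2 + 1

Plug the Maclaurin series of the inner function into that of the outer and collect terms.
g(0) = 1
g′(0) = 0
g′′(0) = 1
g′′′(0) = 0
g^(4)(0) = -3
g^(5)(0) = 0
The Taylor polynomial is Σ g^(k)(0)/k! · s^k.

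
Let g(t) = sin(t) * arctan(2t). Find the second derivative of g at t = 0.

Take the Cauchy product of the two expansions.
The coefficient of t^2 in the expansion is 2, so g′′(0) = 2! * (2) = 4.

4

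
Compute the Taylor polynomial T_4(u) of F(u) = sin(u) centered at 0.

-u^3/6 + u

[u^0] = 0;  [u^1] = 1;  [u^2] = 0;  [u^3] = -1/6;  [u^4] = 0.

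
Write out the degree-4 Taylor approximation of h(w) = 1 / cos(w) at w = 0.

5*w^4/24 + w^2/2 + 1

Write the quotient as an unknown series and match coefficients against numerator = denominator · series.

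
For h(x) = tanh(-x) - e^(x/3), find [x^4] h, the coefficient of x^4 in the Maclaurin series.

-1/1944

Combine the two series term by term.
[x^0] = -1;  [x^1] = -4/3;  [x^2] = -1/18;  [x^3] = 53/162;  [x^4] = -1/1944.
So c_4 = h^(4)(0)/4! = -1/1944.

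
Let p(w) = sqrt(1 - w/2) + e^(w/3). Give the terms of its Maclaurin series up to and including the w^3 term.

Expand each term separately and add.
[w^0] = 2;  [w^1] = 1/12;  [w^2] = 7/288;  [w^3] = -17/10368.

-17*w^3/10368 + 7*w^2/288 + w/12 + 2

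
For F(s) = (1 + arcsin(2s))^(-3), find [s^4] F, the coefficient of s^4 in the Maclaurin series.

272

Substitute the inner expansion into the outer series and collect powers.
[s^0] = 1;  [s^1] = -6;  [s^2] = 24;  [s^3] = -84;  [s^4] = 272.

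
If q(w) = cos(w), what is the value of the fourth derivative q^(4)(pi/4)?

From the series, [(w - pi/4)^4] q = sqrt(2)/48; multiply by 4! = 24 to get sqrt(2)/2.

sqrt(2)/2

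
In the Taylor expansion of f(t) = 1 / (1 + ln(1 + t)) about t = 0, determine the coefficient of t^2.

3/2

Use the geometric series for the reciprocal, then substitute.
f(0) = 1
f′(0) = -1
f′′(0) = 3
The Taylor polynomial is Σ f^(k)(0)/k! · t^k.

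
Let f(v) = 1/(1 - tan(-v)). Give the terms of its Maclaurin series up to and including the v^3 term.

Compose series: expand the inner function first, then feed it into the outer expansion.
f(0) = 1
f′(0) = -1
f′′(0) = 2
f′′′(0) = -8

-4*v^3/3 + v^2 - v + 1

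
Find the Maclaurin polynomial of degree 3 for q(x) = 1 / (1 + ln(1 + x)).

Use the geometric series for the reciprocal, then substitute.
q(0) = 1
q′(0) = -1
q′′(0) = 3
q′′′(0) = -14
The Taylor polynomial is Σ q^(k)(0)/k! · x^k.

-7*x^3/3 + 3*x^2/2 - x + 1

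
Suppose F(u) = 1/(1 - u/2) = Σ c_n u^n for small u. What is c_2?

1/4

F(0) = 1
F′(0) = 1/2
F′′(0) = 1/2
Dividing each by k! gives the coefficients c_0, ..., c_2.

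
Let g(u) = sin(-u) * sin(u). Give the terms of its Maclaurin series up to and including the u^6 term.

Multiply the two series term by term and collect like powers.
[u^0] = 0;  [u^1] = 0;  [u^2] = -1;  [u^3] = 0;  [u^4] = 1/3;  [u^5] = 0;  [u^6] = -2/45.

-2*u^6/45 + u^4/3 - u^2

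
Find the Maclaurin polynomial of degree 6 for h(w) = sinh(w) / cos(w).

3*w^5/10 + 2*w^3/3 + w

Divide the numerator series by the denominator series (power-series long division).
[w^0] = 0;  [w^1] = 1;  [w^2] = 0;  [w^3] = 2/3;  [w^4] = 0;  [w^5] = 3/10;  [w^6] = 0.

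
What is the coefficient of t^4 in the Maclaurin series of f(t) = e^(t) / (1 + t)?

Expand each factor separately, then convolve coefficients.
f(0) = 1
f′(0) = 0
f′′(0) = 1
f′′′(0) = -2
f^(4)(0) = 9

3/8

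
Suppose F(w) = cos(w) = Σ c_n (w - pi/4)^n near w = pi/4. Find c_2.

-sqrt(2)/4

c_2 = F′′(pi/4)/2! = -sqrt(2)/4.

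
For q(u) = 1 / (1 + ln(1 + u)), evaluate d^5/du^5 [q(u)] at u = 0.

-694

Write 1/(1+u) = 1 - u + u^2 - u^3 + ... and substitute the series for u.
The coefficient of u^5 in the expansion is -347/60, so q^(5)(0) = 5! * (-347/60) = -694.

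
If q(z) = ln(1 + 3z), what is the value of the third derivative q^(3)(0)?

54

The coefficient of z^3 in the expansion is 9, so q′′′(0) = 3! * (9) = 54.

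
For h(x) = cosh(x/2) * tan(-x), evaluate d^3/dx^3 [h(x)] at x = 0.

-11/4

Expand each factor separately, then convolve coefficients.
The coefficient of x^3 in the expansion is -11/24, so h′′′(0) = 3! * (-11/24) = -11/4.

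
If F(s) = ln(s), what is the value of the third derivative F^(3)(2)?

From the series, [(s - 2)^3] F = 1/24; multiply by 3! = 6 to get 1/4.

1/4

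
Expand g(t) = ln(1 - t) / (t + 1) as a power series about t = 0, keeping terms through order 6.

Expand 1/(denominator) as a geometric series and multiply by the numerator's series.
g(0) = 0
g′(0) = -1
g′′(0) = 1
g′′′(0) = -5
g^(4)(0) = 14
g^(5)(0) = -94
g^(6)(0) = 444
Dividing each by k! gives the coefficients c_0, ..., c_6.

37*t^6/60 - 47*t^5/60 + 7*t^4/12 - 5*t^3/6 + t^2/2 - t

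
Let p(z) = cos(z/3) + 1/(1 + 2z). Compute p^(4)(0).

31105/81

Combine the two series term by term.
The coefficient of z^4 in the expansion is 31105/1944, so p^(4)(0) = 4! * (31105/1944) = 31105/81.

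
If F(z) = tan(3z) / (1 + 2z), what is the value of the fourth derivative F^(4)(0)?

Take the Cauchy product of the two expansions.
From the series, [z^4] F = -42; multiply by 4! = 24 to get -1008.

-1008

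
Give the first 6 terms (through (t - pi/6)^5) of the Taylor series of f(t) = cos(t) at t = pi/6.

-(t - pi/6)^5/240 + sqrt(3)*(t - pi/6)^4/48 + (t - pi/6)^3/12 - sqrt(3)*(t - pi/6)^2/4 - (t - pi/6)/2 + sqrt(3)/2

Compute the successive derivatives at the expansion point and divide by k!.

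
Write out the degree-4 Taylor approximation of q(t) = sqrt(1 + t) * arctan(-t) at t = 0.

Expand each factor separately, then convolve coefficients.
[t^0] = 0;  [t^1] = -1;  [t^2] = -1/2;  [t^3] = 11/24;  [t^4] = 5/48.

5*t^4/48 + 11*t^3/24 - t^2/2 - t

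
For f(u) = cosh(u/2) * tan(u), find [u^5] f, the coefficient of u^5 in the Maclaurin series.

Write out both Maclaurin series and multiply, keeping only the needed powers.
f(0) = 0
f′(0) = 1
f′′(0) = 0
f′′′(0) = 11/4
f^(4)(0) = 0
f^(5)(0) = 341/16
So c_5 = f^(5)(0)/5! = 341/1920.

341/1920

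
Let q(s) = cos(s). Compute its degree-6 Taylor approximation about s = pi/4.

-sqrt(2)*(s - pi/4)^6/1440 - sqrt(2)*(s - pi/4)^5/240 + sqrt(2)*(s - pi/4)^4/48 + sqrt(2)*(s - pi/4)^3/12 - sqrt(2)*(s - pi/4)^2/4 - sqrt(2)*(s - pi/4)/2 + sqrt(2)/2

Use the known series and substitute for the argument.
q(pi/4) = sqrt(2)/2
q′(pi/4) = -sqrt(2)/2
q′′(pi/4) = -sqrt(2)/2
q′′′(pi/4) = sqrt(2)/2
q^(4)(pi/4) = sqrt(2)/2
q^(5)(pi/4) = -sqrt(2)/2
q^(6)(pi/4) = -sqrt(2)/2
Dividing each by k! gives the coefficients c_0, ..., c_6.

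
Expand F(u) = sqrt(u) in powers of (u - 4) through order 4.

F(4) = 2
F′(4) = 1/4
F′′(4) = -1/32
F′′′(4) = 3/256
F^(4)(4) = -15/2048
Then c_k = F^(k)(4)/k! gives each Taylor coefficient.

-5*(u - 4)^4/16384 + (u - 4)^3/512 - (u - 4)^2/64 + (u - 4)/4 + 2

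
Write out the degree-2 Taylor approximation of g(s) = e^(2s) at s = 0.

g(0) = 1
g′(0) = 2
g′′(0) = 4
The Taylor polynomial is Σ g^(k)(0)/k! · s^k.

2*s^2 + 2*s + 1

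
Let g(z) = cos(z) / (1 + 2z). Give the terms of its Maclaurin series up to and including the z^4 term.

Take the Cauchy product of the two expansions.
g(0) = 1
g′(0) = -2
g′′(0) = 7
g′′′(0) = -42
g^(4)(0) = 337

337*z^4/24 - 7*z^3 + 7*z^2/2 - 2*z + 1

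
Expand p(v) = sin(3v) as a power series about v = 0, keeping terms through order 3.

p(0) = 0
p′(0) = 3
p′′(0) = 0
p′′′(0) = -27
Dividing each by k! gives the coefficients c_0, ..., c_3.

-9*v^3/2 + 3*v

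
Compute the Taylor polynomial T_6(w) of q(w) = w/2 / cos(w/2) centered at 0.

5*w^5/768 + w^3/16 + w/2

Write the quotient as an unknown series and match coefficients against numerator = denominator · series.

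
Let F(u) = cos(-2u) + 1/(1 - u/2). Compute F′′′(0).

Expand each term separately and add.
The coefficient of u^3 in the expansion is 1/8, so F′′′(0) = 3! * (1/8) = 3/4.

3/4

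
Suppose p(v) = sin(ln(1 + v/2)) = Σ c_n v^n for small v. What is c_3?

1/48

Compose series: expand the inner function first, then feed it into the outer expansion.
p(0) = 0
p′(0) = 1/2
p′′(0) = -1/4
p′′′(0) = 1/8
So c_3 = p′′′(0)/3! = 1/48.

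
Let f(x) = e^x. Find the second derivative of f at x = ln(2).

2

Differentiate repeatedly and evaluate at the center.
From the series, [(x - ln(2))^2] f = 1; multiply by 2! = 2 to get 2.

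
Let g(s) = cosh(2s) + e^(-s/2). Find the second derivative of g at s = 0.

17/4

Expand each term separately and add.
From the series, [s^2] g = 17/8; multiply by 2! = 2 to get 17/4.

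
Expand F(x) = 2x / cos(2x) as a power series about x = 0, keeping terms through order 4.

Divide the numerator series by the denominator series (power-series long division).
F(0) = 0
F′(0) = 2
F′′(0) = 0
F′′′(0) = 24
F^(4)(0) = 0

4*x^3 + 2*x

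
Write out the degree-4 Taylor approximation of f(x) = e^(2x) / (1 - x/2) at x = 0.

103*x^4/48 + 71*x^3/24 + 13*x^2/4 + 5*x/2 + 1

Multiply the two series term by term and collect like powers.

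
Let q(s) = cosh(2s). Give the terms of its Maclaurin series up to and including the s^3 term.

q(0) = 1
q′(0) = 0
q′′(0) = 4
q′′′(0) = 0
The Taylor polynomial is Σ q^(k)(0)/k! · s^k.

2*s^2 + 1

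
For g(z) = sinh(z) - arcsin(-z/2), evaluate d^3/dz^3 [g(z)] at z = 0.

9/8

Add the two expansions coefficient-wise.
The coefficient of z^3 in the expansion is 3/16, so g′′′(0) = 3! * (3/16) = 9/8.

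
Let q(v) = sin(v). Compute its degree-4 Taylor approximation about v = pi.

q(pi) = 0
q′(pi) = -1
q′′(pi) = 0
q′′′(pi) = 1
q^(4)(pi) = 0

(v - pi)^3/6 - (v - pi)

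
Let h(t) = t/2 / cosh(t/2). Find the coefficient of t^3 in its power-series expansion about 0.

-1/16

Write the quotient as an unknown series and match coefficients against numerator = denominator · series.
h(0) = 0
h′(0) = 1/2
h′′(0) = 0
h′′′(0) = -3/8
So c_3 = h′′′(0)/3! = -1/16.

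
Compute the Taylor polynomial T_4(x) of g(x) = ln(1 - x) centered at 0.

-x^4/4 - x^3/3 - x^2/2 - x

Apply the Taylor formula c_k = f^(k)(a)/k!.
g(0) = 0
g′(0) = -1
g′′(0) = -1
g′′′(0) = -2
g^(4)(0) = -6
The Taylor polynomial is Σ g^(k)(0)/k! · x^k.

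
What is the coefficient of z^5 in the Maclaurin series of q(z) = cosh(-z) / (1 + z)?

Write out both Maclaurin series and multiply, keeping only the needed powers.
So c_5 = q^(5)(0)/5! = -37/24.

-37/24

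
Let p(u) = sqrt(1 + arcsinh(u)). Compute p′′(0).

-1/4

Compose series: expand the inner function first, then feed it into the outer expansion.
From the series, [u^2] p = -1/8; multiply by 2! = 2 to get -1/4.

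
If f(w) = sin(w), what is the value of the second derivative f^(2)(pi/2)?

-1

The coefficient of (w - pi/2)^2 in the expansion is -1/2, so f′′(pi/2) = 2! * (-1/2) = -1.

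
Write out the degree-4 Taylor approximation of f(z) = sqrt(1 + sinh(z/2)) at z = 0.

Compose series: expand the inner function first, then feed it into the outer expansion.
[z^0] = 1;  [z^1] = 1/4;  [z^2] = -1/32;  [z^3] = 7/384;  [z^4] = -31/6144.

-31*z^4/6144 + 7*z^3/384 - z^2/32 + z/4 + 1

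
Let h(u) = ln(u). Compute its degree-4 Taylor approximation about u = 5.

h(5) = ln(5)
h′(5) = 1/5
h′′(5) = -1/25
h′′′(5) = 2/125
h^(4)(5) = -6/625

-(u - 5)^4/2500 + (u - 5)^3/375 - (u - 5)^2/50 + (u - 5)/5 + ln(5)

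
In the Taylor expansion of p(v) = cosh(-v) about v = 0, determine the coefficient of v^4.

1/24

p(0) = 1
p′(0) = 0
p′′(0) = 1
p′′′(0) = 0
p^(4)(0) = 1
So c_4 = p^(4)(0)/4! = 1/24.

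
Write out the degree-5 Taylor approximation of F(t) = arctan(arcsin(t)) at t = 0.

13*t^5/120 - t^3/6 + t

Let u equal the inner series; expand the outer function in u and truncate.
[t^0] = 0;  [t^1] = 1;  [t^2] = 0;  [t^3] = -1/6;  [t^4] = 0;  [t^5] = 13/120.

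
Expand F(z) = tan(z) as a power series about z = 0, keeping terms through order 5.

2*z^5/15 + z^3/3 + z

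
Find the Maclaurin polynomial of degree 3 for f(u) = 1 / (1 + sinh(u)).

Expand as Σ (-1)^k u^k with u equal to the inner function's series.

-7*u^3/6 + u^2 - u + 1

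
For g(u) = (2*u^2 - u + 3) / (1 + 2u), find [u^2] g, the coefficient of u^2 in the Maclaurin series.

Shift and add copies of the series according to the polynomial's terms.

16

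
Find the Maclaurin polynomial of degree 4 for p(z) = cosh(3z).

27*z^4/8 + 9*z^2/2 + 1

p(0) = 1
p′(0) = 0
p′′(0) = 9
p′′′(0) = 0
p^(4)(0) = 81
The Taylor polynomial is Σ p^(k)(0)/k! · z^k.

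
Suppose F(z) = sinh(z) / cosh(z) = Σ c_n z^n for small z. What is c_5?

Divide the numerator series by the denominator series (power-series long division).
[z^0] = 0;  [z^1] = 1;  [z^2] = 0;  [z^3] = -1/3;  [z^4] = 0;  [z^5] = 2/15.

2/15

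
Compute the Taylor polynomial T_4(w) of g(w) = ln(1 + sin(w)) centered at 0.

-w^4/12 + w^3/6 - w^2/2 + w

Substitute the inner expansion into the outer series and collect powers.
g(0) = 0
g′(0) = 1
g′′(0) = -1
g′′′(0) = 1
g^(4)(0) = -2
The Taylor polynomial is Σ g^(k)(0)/k! · w^k.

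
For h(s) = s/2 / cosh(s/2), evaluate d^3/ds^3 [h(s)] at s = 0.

Write the quotient as an unknown series and match coefficients against numerator = denominator · series.
The coefficient of s^3 in the expansion is -1/16, so h′′′(0) = 3! * (-1/16) = -3/8.

-3/8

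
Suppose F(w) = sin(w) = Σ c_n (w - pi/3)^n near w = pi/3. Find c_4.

sqrt(3)/48

Differentiate repeatedly and evaluate at the center.
[(w - pi/3)^0] = sqrt(3)/2;  [(w - pi/3)^1] = 1/2;  [(w - pi/3)^2] = -sqrt(3)/4;  [(w - pi/3)^3] = -1/12;  [(w - pi/3)^4] = sqrt(3)/48.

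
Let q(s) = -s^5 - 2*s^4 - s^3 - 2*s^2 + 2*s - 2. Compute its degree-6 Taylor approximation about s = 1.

-(s - 1)^5 - 7*(s - 1)^4 - 19*(s - 1)^3 - 27*(s - 1)^2 - 18*(s - 1) - 6

q(1) = -6
q′(1) = -18
q′′(1) = -54
q′′′(1) = -114
q^(4)(1) = -168
q^(5)(1) = -120
q^(6)(1) = 0
The Taylor polynomial is Σ q^(k)(1)/k! · (s - 1)^k.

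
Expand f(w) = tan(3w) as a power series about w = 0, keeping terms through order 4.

9*w^3 + 3*w

Compute the successive derivatives at the expansion point and divide by k!.
[w^0] = 0;  [w^1] = 3;  [w^2] = 0;  [w^3] = 9;  [w^4] = 0.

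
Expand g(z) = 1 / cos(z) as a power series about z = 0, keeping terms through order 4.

5*z^4/24 + z^2/2 + 1

Write the quotient as an unknown series and match coefficients against numerator = denominator · series.
g(0) = 1
g′(0) = 0
g′′(0) = 1
g′′′(0) = 0
g^(4)(0) = 5
Dividing each by k! gives the coefficients c_0, ..., c_4.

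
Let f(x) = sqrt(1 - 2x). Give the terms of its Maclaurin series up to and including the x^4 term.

-5*x^4/8 - x^3/2 - x^2/2 - x + 1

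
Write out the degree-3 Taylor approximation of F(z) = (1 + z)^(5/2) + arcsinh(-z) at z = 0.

Combine the two series term by term.
F(0) = 1
F′(0) = 3/2
F′′(0) = 15/4
F′′′(0) = 23/8

23*z^3/48 + 15*z^2/8 + 3*z/2 + 1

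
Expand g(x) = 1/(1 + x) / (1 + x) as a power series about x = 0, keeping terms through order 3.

Take the Cauchy product of the two expansions.
g(0) = 1
g′(0) = -2
g′′(0) = 6
g′′′(0) = -24
Then c_k = g^(k)(0)/k! gives each Taylor coefficient.

-4*x^3 + 3*x^2 - 2*x + 1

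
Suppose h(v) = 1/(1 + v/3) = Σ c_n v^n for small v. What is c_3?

-1/27

[v^0] = 1;  [v^1] = -1/3;  [v^2] = 1/9;  [v^3] = -1/27.
So c_3 = h′′′(0)/3! = -1/27.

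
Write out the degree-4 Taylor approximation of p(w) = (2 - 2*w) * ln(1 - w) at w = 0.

Shift and add copies of the series according to the polynomial's terms.
p(0) = 0
p′(0) = -2
p′′(0) = 2
p′′′(0) = 2
p^(4)(0) = 4

w^4/6 + w^3/3 + w^2 - 2*w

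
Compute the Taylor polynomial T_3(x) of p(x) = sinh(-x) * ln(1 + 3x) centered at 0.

Multiply the two series term by term and collect like powers.
[x^0] = 0;  [x^1] = 0;  [x^2] = -3;  [x^3] = 9/2.

9*x^3/2 - 3*x^2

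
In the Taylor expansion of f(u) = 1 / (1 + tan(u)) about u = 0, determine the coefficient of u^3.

Use the geometric series for the reciprocal, then substitute.
[u^0] = 1;  [u^1] = -1;  [u^2] = 1;  [u^3] = -4/3.
So c_3 = f′′′(0)/3! = -4/3.

-4/3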